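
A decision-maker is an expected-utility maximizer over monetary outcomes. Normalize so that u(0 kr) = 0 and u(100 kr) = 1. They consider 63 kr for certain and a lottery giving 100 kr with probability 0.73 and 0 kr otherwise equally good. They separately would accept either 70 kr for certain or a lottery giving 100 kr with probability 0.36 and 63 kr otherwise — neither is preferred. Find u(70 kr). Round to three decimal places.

The first gamble pins u(63 kr): it must equal 0.73·1 + 0.27·0 = 0.73.
Then u(70 kr) = 0.36·u(100 kr) + 0.64·u(63 kr) = 0.36·1.00 + 0.64·0.73 = 0.8272.

0.827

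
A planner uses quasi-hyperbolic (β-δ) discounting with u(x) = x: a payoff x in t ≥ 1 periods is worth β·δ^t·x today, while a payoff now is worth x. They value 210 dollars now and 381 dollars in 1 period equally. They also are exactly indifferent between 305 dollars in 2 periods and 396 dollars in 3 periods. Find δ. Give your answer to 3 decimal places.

δ ≈ 0.770

Both payoffs in the second observation are in the future, so β drops out: δ^2·305 = δ^3·396 ⇒ δ = 305/396 = 0.77020.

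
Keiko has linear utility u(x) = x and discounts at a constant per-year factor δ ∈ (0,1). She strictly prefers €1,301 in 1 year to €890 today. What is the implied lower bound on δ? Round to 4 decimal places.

Under u(x) = x this choice says 890 < δ·1301.
Dividing through by 1301 gives δ > 0.68409.

δ > 0.6841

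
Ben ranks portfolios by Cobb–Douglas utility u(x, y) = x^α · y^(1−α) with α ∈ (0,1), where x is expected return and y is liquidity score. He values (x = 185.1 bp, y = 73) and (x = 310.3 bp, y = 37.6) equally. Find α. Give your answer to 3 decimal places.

Set the two utilities equal: 185.1^α·73^(1−α) = 310.3^α·37.6^(1−α).
Rearrange to (185.1/310.3)^α = (37.6/73)^(1−α) and take logs: α·-0.516643 = (1−α)·-0.663455.
With A = -0.516643 and B = -0.663455: α·A = (1−α)·B, so α = B/(A+B) = -0.663455/-1.180098 ≈ 0.562.

α ≈ 0.562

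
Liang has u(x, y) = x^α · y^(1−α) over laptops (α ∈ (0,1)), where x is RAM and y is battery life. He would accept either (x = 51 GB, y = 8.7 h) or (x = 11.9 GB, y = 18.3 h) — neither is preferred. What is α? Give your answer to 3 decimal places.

The Cobb–Douglas utilities coincide, so 51^α·8.7^(1−α) = 11.9^α·18.3^(1−α).
Rearrange to (51/11.9)^α = (18.3/8.7)^(1−α) and take logs: α·1.455287 = (1−α)·0.743578.
Thus α·(2.198865) = 0.743578, so α = 0.743578/2.198865 ≈ 0.338.

α ≈ 0.338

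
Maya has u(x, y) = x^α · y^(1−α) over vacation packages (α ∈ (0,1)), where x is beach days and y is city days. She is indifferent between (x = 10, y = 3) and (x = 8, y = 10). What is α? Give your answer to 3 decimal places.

Indifference: 10^α · 3^(1−α) = 8^α · 10^(1−α).
Rearrange to (10/8)^α = (10/3)^(1−α) and take logs: α·0.223144 = (1−α)·1.203973.
So α/(1−α) = (1.203973)/(0.223144) = 5.395498, and α = 5.395498/6.395498 ≈ 0.844.

α ≈ 0.844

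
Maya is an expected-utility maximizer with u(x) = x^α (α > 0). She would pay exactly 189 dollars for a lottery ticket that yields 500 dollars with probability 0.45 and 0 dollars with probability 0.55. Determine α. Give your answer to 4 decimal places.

α ≈ 0.8208

EU(lottery) = 0.45·500^α + 0.55·0 = 0.45·500^α.
Setting u(189) equal to that: 189^α = 0.45·500^α ⇒ (189/500)^α = 0.45.
Taking logs: α·ln(189/500) = ln(0.45), so α = -0.7985077 / -0.9728611 ≈ 0.8208.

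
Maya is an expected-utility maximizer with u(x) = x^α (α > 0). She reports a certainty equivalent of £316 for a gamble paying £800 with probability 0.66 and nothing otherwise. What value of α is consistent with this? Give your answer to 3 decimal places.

α ≈ 0.447

Since u(0) = 0, the lottery's EU is 0.66·800^α.
Indifference: 316^α = 0.66·800^α, so (316/800)^α = 0.66.
Take logs: α = ln 0.66 / ln(316/800) ≈ 0.44733.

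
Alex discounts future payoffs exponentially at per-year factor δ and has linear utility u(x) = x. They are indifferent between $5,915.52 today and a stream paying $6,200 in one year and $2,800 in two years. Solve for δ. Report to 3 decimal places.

The stream is worth 6200δ + 2800δ² today, so 6200δ + 2800δ² = 5915.52.
So 2800δ² + 6200δ − 5915.52 = 0.
The positive root is δ = [−6200 + √(6200² + 4·2800·5915.52)] / (2·2800) = (−6200 + 10232.000)/5600 ≈ 0.720.

δ ≈ 0.720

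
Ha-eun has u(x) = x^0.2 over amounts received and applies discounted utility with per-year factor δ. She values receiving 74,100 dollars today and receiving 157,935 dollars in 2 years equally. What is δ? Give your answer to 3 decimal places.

Equating discounted utilities: u(74100) = δ^2·u(157935) ⇒ δ^2 = u(74100)/u(157935).
With u(x) = x^0.2: δ^2 = 74100^0.2/157935^0.2 = (74100/157935)^0.2 = 0.85954.
Hence δ = (0.85954)^(1/2) = 0.92712.

δ ≈ 0.927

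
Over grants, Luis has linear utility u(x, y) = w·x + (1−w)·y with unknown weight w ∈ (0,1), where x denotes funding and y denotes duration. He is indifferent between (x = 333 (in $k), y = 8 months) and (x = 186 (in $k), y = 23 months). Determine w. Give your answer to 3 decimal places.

Equating utilities: w·333 + (1−w)·8 = w·186 + (1−w)·23.
w·(333−186) = (1−w)·(23−8), i.e. w·147 = (1−w)·15.
The marginal rate of substitution is 15/147, so w = 15/(147+15) = 0.093.

w = 0.093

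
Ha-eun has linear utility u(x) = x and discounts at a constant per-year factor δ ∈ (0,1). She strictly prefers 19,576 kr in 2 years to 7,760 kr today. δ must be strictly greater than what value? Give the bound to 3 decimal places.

δ > 0.630

The preference means 7760 < δ^2·19576.
Dividing by 19576: δ^2 > 0.39640. Both sides are positive, so the square root keeps the direction.
δ > 0.39640^(1/2) = 0.630.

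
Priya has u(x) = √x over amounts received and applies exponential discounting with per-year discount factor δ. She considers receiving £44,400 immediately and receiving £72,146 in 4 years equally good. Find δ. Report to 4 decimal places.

The payoff in 4 years is discounted by δ^4, so u(44400) = δ^4·u(72146) and δ^4 = u(44400)/u(72146).
With u(x) = √x: δ^4 = √44400/√72146 = √(44400/72146) = 0.78449.
Taking the 4th root: δ = 0.78449^(1/4) ≈ 0.9411.

δ ≈ 0.9411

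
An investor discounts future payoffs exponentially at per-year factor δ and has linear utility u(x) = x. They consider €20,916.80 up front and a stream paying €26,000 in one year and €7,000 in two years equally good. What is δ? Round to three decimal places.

The stream is worth 26000δ + 7000δ² today, so 26000δ + 7000δ² = 20916.80.
That is, 7000δ² + 26000δ − 20916.80 = 0, a quadratic in δ.
δ = (−26000 + √(26000² + 4·7000·20916.80)) / (2·7000) = (−26000 + √1261670400.00) / 14000 ≈ 0.680.

δ ≈ 0.680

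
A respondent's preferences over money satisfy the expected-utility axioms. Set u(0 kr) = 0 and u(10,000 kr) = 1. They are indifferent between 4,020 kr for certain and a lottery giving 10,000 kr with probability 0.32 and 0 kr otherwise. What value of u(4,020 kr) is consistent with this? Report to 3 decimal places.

0.320

By the standard-gamble method, u(4,020 kr) is just the indifference probability on the best outcome: 0.32.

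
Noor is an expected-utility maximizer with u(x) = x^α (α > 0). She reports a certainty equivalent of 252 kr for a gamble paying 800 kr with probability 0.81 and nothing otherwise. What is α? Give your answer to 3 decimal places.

The lottery's expected utility is 0.81·u(800) + 0.19·u(0) = 0.81·800^α (since u(0) = 0 for α > 0).
Indifference: 252^α = 0.81·800^α, so (252/800)^α = 0.81.
Take logs: α = ln 0.81 / ln(252/800) ≈ 0.18241.

α ≈ 0.182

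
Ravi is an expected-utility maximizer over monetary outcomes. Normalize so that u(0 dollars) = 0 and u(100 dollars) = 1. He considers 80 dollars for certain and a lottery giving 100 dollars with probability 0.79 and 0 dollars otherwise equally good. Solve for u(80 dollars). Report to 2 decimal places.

The indifference gives u(80 dollars) = 0.79·u(100 dollars) + 0.21·u(0 dollars) = 0.79·1 + 0.21·0 = 0.79.

0.79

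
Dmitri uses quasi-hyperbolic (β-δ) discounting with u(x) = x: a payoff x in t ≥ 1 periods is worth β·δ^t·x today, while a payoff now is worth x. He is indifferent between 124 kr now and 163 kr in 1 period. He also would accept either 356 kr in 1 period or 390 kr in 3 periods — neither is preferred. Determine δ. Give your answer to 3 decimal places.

δ ≈ 0.955

The second indifference involves only future payoffs, so β cancels: β·δ^1·356 = β·δ^3·390, giving δ^2 = 356/390 = 0.91282, so δ = 0.95542.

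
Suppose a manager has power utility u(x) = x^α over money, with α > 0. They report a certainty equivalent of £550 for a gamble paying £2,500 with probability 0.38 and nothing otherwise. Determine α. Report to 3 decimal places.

Since u(0) = 0, the lottery's EU is 0.38·2500^α.
Equating: 550^α = 0.38·2500^α, i.e. 0.2200^α = 0.38.
α = ln(0.38) / ln(550/2500) = -0.967584/-1.514128 ≈ 0.639.

α ≈ 0.639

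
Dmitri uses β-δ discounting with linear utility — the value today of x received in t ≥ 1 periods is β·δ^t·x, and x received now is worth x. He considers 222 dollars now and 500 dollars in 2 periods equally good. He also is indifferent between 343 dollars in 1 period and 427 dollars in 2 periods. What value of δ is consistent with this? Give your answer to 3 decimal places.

From the later pair, β·δ^1·343 = β·δ^2·427; dividing through, δ = 343/427 = 0.80328.

δ ≈ 0.803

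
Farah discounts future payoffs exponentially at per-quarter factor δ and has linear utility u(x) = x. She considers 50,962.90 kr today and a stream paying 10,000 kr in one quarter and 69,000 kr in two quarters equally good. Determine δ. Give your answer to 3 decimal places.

Present value of the stream is 10000·δ + 69000·δ². Indifference gives 10000δ + 69000δ² = 50962.90.
Rearranged: 69000δ² + 10000δ − 50962.90 = 0.
δ = (−10000 + √(10000² + 4·69000·50962.90)) / (2·69000) = (−10000 + √14165760400.00) / 138000 ≈ 0.790.

δ ≈ 0.790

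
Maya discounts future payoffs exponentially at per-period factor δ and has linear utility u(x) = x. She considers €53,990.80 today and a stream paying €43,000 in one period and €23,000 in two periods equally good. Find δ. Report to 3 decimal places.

The stream is worth 43000δ + 23000δ² today, so 43000δ + 23000δ² = 53990.80.
So 23000δ² + 43000δ − 53990.80 = 0.
δ = (−43000 + √(43000² + 4·23000·53990.80)) / (2·23000) = (−43000 + √6816153600.00) / 46000 ≈ 0.860.

δ ≈ 0.860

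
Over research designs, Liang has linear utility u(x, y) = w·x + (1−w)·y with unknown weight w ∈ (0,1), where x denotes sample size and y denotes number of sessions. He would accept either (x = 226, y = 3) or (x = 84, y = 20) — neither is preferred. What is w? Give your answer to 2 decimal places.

w = 0.11

Equating utilities: w·226 + (1−w)·3 = w·84 + (1−w)·20.
w·(226−84) = (1−w)·(20−3), i.e. w·142 = (1−w)·17.
Hence w = 17/(142+17) = 17/159 = 0.11.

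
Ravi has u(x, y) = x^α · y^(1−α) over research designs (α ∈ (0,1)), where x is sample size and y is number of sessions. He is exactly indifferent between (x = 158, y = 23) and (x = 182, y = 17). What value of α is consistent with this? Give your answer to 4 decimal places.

α ≈ 0.6813

Indifference: 158^α · 23^(1−α) = 182^α · 17^(1−α).
Taking logs: α·ln 158 + (1−α)·ln 23 = α·ln 182 + (1−α)·ln 17, i.e. α·-0.1414117 = (1−α)·-0.3022809.
So α/(1−α) = (-0.3022809)/(-0.1414117) = 2.1375947, and α = 2.1375947/3.1375947 ≈ 0.6813.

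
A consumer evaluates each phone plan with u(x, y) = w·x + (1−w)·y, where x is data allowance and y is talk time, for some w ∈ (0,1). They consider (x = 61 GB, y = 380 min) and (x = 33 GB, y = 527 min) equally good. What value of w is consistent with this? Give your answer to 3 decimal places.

w = 0.840

u(61,380) = u(33,527) means w·61 + (1−w)·380 = w·33 + (1−w)·527.
w·(61−33) = (1−w)·(527−380), i.e. w·28 = (1−w)·147.
So w/(1−w) = 147/28 = 5.2500, giving w = 147/(28+147) = 0.840.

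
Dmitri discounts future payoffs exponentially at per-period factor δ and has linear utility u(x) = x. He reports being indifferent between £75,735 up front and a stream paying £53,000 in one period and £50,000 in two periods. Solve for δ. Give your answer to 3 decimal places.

δ ≈ 0.810

Equating present values: 75735 = 53000δ + 50000δ².
That is, 50000δ² + 53000δ − 75735 = 0, a quadratic in δ.
The positive root is δ = [−53000 + √(53000² + 4·50000·75735)] / (2·50000) = (−53000 + 134000.000)/100000 ≈ 0.810.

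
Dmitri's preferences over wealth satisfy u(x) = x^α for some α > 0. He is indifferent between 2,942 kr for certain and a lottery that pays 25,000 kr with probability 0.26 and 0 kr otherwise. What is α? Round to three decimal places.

α ≈ 0.630

The lottery's expected utility is 0.26·u(25000) + 0.74·u(0) = 0.26·25000^α (since u(0) = 0 for α > 0).
Equating: 2942^α = 0.26·25000^α, i.e. 0.1177^α = 0.26.
Take logs: α = ln 0.26 / ln(2942/25000) ≈ 0.62954.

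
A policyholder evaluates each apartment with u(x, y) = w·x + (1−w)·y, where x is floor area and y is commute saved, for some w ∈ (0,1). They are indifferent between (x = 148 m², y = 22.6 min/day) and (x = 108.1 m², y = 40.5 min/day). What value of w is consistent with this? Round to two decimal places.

u(148,22.6) = u(108.1,40.5) means w·148 + (1−w)·22.6 = w·108.1 + (1−w)·40.5.
Collecting terms: w·39.9 = (1−w)·17.9.
Hence w = 17.9/(39.9+17.9) = 17.9/57.8 = 0.31.

w = 0.31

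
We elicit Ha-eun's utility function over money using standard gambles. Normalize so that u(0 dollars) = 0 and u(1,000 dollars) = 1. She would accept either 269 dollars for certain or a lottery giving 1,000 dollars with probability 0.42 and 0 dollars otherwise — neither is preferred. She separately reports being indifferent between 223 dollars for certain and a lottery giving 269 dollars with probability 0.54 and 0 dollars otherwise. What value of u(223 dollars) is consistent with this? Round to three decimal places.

The first gamble pins u(269 dollars): it must equal 0.42·1 + 0.58·0 = 0.42.
Chaining: u(223 dollars) = 0.54·0.42 + 0.46·0.00 = 0.2268.

0.227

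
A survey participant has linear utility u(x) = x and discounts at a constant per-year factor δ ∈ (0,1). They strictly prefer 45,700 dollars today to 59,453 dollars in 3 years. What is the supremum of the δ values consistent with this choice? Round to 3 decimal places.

The preference means 45700 > δ^3·59453.
Hence δ^3 < 45700/59453 = 0.76867, and x ↦ x^(1/3) is increasing on (0,∞).
δ < 0.76867^(1/3) = 0.916.

δ < 0.916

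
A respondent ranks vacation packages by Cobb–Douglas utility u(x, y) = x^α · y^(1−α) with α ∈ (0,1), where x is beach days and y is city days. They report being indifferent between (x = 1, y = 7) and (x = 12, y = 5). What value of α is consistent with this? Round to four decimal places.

α ≈ 0.1193

Set the two utilities equal: 1^α·7^(1−α) = 12^α·5^(1−α).
(1/12)^α = (5/7)^(1−α); take logs: α·ln(1/12) = (1−α)·ln(5/7), i.e. α·-2.4849066 = (1−α)·-0.3364722.
So α/(1−α) = (-0.3364722)/(-2.4849066) = 0.1354064, and α = 0.1354064/1.1354064 ≈ 0.1193.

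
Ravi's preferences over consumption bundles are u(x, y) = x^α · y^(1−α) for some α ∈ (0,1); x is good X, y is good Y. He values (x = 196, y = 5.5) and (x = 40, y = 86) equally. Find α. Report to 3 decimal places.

Indifference: 196^α · 5.5^(1−α) = 40^α · 86^(1−α).
(196/40)^α = (86/5.5)^(1−α); take logs: α·ln(196/40) = (1−α)·ln(86/5.5), i.e. α·1.589235 = (1−α)·2.749599.
Thus α·(4.338834) = 2.749599, so α = 2.749599/4.338834 ≈ 0.634.

α ≈ 0.634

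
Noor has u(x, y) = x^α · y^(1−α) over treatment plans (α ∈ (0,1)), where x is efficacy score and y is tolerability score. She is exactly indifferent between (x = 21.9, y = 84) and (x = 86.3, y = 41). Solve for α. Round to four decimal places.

Indifference: 21.9^α · 84^(1−α) = 86.3^α · 41^(1−α).
(21.9/86.3)^α = (41/84)^(1−α); take logs: α·ln(21.9/86.3) = (1−α)·ln(41/84), i.e. α·-1.3713430 = (1−α)·-0.7172447.
Thus α·(-2.0885877) = -0.7172447, so α = -0.7172447/-2.0885877 ≈ 0.3434.

α ≈ 0.3434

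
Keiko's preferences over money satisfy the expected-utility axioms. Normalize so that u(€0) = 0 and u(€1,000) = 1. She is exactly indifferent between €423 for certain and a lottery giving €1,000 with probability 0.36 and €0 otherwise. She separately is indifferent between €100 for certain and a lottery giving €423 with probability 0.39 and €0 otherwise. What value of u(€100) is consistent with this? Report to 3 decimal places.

0.140

The first gamble pins u(€423): it must equal 0.36·1 + 0.64·0 = 0.36.
The second indifference gives u(€100) = 0.39·u(€423) + 0.61·u(€0) = 0.39·0.36 + 0.61·0.00 = 0.1404.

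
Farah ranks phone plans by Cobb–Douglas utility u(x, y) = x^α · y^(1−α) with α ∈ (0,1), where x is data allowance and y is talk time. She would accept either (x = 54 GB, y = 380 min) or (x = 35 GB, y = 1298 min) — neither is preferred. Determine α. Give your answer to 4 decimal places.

The Cobb–Douglas utilities coincide, so 54^α·380^(1−α) = 35^α·1298^(1−α).
Rearrange to (54/35)^α = (1298/380)^(1−α) and take logs: α·0.4336360 = (1−α)·1.2284086.
With A = 0.4336360 and B = 1.2284086: α·A = (1−α)·B, so α = B/(A+B) = 1.2284086/1.6620446 ≈ 0.7391.

α ≈ 0.7391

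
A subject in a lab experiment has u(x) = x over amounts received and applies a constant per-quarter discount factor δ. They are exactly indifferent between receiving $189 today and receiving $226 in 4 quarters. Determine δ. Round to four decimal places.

Indifference means u(189) = δ^4 · u(226), so δ^4 = u(189)/u(226).
With u(x) = x: δ^4 = 189/226 = 0.83628.
Taking the 4th root: δ = 0.83628^(1/4) ≈ 0.9563.

δ ≈ 0.9563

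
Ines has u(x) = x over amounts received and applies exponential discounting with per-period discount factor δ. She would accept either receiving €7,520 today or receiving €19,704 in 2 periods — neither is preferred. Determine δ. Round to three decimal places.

Indifference means u(7520) = δ^2 · u(19704), so δ^2 = u(7520)/u(19704).
With u(x) = x: δ^2 = 7520/19704 = 0.38165.
So δ = 0.38165^(1/2) ≈ 0.618.

δ ≈ 0.618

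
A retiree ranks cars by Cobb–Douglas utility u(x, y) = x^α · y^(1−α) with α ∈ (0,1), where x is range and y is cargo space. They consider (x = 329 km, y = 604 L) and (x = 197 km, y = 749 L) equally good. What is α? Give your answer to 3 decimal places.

α ≈ 0.296

Set the two utilities equal: 329^α·604^(1−α) = 197^α·749^(1−α).
Rearrange to (329/197)^α = (749/604)^(1−α) and take logs: α·0.512854 = (1−α)·0.215165.
With A = 0.512854 and B = 0.215165: α·A = (1−α)·B, so α = B/(A+B) = 0.215165/0.728019 ≈ 0.296.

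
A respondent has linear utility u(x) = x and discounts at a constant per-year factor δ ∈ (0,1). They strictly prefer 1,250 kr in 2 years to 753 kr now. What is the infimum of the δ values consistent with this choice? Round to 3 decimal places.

δ > 0.776

The preference means 753 < δ^2·1250.
Hence δ^2 > 753/1250 = 0.60240, and x ↦ x^(1/2) is increasing on (0,∞).
δ > 0.60240^(1/2) = 0.776.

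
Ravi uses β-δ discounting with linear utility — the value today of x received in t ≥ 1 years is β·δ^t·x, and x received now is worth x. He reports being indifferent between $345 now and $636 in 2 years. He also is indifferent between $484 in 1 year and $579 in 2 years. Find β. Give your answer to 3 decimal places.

β ≈ 0.776

From the later pair, β·δ^1·484 = β·δ^2·579; dividing through, δ = 484/579 = 0.83592.
Now use the now-vs-future pair: 345 = β·δ^2·636 gives β = 345/(0.69877·636) ≈ 0.776.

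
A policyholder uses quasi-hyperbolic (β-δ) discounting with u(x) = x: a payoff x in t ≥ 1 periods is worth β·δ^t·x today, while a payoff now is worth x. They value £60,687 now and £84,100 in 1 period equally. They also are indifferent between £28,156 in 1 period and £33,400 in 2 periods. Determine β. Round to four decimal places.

From the later pair, β·δ^1·28156 = β·δ^2·33400; dividing through, δ = 28156/33400 = 0.84299.
Now use the now-vs-future pair: 60687 = β·δ·84100 gives β = 60687/(0.84299·84100) ≈ 0.8560.

β ≈ 0.8560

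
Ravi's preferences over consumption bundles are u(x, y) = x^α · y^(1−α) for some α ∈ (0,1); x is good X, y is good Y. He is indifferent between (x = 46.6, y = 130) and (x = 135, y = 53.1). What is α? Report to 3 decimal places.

α ≈ 0.457

Indifference: 46.6^α · 130^(1−α) = 135^α · 53.1^(1−α).
Taking logs: α·ln 46.6 + (1−α)·ln 130 = α·ln 135 + (1−α)·ln 53.1, i.e. α·-1.063674 = (1−α)·-0.895358.
With A = -1.063674 and B = -0.895358: α·A = (1−α)·B, so α = B/(A+B) = -0.895358/-1.959032 ≈ 0.457.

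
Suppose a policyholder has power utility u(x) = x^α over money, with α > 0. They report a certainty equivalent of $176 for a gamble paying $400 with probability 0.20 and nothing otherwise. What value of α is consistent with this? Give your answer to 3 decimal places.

α ≈ 1.960

The lottery's expected utility is 0.20·u(400) + 0.80·u(0) = 0.20·400^α (since u(0) = 0 for α > 0).
Setting u(176) equal to that: 176^α = 0.20·400^α ⇒ (176/400)^α = 0.20.
Taking logs: α·ln(176/400) = ln(0.20), so α = -1.609438 / -0.820981 ≈ 1.960.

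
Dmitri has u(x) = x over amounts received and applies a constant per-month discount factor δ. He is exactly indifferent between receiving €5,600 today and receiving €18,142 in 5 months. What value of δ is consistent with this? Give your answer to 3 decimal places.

Indifference means u(5600) = δ^5 · u(18142), so δ^5 = u(5600)/u(18142).
With u(x) = x: δ^5 = 5600/18142 = 0.30868.
Taking the 5th root: δ = 0.30868^(1/5) ≈ 0.790.

δ ≈ 0.790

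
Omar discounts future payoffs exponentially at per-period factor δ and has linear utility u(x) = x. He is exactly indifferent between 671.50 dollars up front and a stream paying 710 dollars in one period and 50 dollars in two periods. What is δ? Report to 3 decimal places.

δ ≈ 0.890

The stream is worth 710δ + 50δ² today, so 710δ + 50δ² = 671.50.
That is, 50δ² + 710δ − 671.50 = 0, a quadratic in δ.
The positive root is δ = [−710 + √(710² + 4·50·671.50)] / (2·50) = (−710 + 798.999)/100 ≈ 0.890.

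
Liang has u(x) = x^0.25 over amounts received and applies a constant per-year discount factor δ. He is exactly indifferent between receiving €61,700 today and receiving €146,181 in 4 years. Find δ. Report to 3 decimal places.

Indifference means u(61700) = δ^4 · u(146181), so δ^4 = u(61700)/u(146181).
With u(x) = x^0.25: δ^4 = 61700^0.25/146181^0.25 = (61700/146181)^0.25 = 0.80603.
Taking the 4th root: δ = 0.80603^(1/4) ≈ 0.948.

δ ≈ 0.948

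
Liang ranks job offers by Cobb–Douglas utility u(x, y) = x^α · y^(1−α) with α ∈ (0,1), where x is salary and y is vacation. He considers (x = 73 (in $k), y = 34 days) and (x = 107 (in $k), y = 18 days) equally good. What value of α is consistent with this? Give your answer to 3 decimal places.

α ≈ 0.625

Set the two utilities equal: 73^α·34^(1−α) = 107^α·18^(1−α).
(73/107)^α = (18/34)^(1−α); take logs: α·ln(73/107) = (1−α)·ln(18/34), i.e. α·-0.382369 = (1−α)·-0.635989.
With A = -0.382369 and B = -0.635989: α·A = (1−α)·B, so α = B/(A+B) = -0.635989/-1.018358 ≈ 0.625.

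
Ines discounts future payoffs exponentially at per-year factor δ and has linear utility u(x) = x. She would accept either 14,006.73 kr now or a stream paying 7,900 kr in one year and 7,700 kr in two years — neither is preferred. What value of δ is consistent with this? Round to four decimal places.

δ ≈ 0.9300

Present value of the stream is 7900·δ + 7700·δ². Indifference gives 7900δ + 7700δ² = 14006.73.
So 7700δ² + 7900δ − 14006.73 = 0.
The positive root is δ = [−7900 + √(7900² + 4·7700·14006.73)] / (2·7700) = (−7900 + 22222.000)/15400 ≈ 0.9300.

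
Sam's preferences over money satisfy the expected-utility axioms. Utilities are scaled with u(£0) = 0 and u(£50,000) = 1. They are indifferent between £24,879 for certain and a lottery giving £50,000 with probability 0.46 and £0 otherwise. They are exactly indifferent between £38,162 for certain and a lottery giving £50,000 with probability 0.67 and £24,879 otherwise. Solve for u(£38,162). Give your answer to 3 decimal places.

0.822

First, u(£24,879) = 0.46·u(£50,000) + 0.54·u(£0) = 0.46.
Chaining: u(£38,162) = 0.67·1.00 + 0.33·0.46 = 0.8218.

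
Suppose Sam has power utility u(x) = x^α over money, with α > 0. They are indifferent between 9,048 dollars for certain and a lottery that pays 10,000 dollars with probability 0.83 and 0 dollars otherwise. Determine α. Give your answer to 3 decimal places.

α ≈ 1.863

The lottery's expected utility is 0.83·u(10000) + 0.17·u(0) = 0.83·10000^α (since u(0) = 0 for α > 0).
Indifference: 9048^α = 0.83·10000^α, so (9048/10000)^α = 0.83.
α = ln(0.83) / ln(9048/10000) = -0.186330/-0.100041 ≈ 1.863.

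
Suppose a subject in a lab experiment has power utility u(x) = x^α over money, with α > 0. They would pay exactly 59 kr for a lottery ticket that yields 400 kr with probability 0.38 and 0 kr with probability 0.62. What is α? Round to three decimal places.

The lottery's expected utility is 0.38·u(400) + 0.62·u(0) = 0.38·400^α (since u(0) = 0 for α > 0).
Equating: 59^α = 0.38·400^α, i.e. 0.1475^α = 0.38.
Taking logs: α·ln(59/400) = ln(0.38), so α = -0.967584 / -1.913927 ≈ 0.506.

α ≈ 0.506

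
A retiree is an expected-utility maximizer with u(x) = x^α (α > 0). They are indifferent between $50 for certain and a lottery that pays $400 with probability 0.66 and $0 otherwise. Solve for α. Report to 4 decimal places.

α ≈ 0.1998

EU(lottery) = 0.66·400^α + 0.34·0 = 0.66·400^α.
Indifference: 50^α = 0.66·400^α, so (50/400)^α = 0.66.
α = ln(0.66) / ln(50/400) = -0.4155154/-2.0794415 ≈ 0.1998.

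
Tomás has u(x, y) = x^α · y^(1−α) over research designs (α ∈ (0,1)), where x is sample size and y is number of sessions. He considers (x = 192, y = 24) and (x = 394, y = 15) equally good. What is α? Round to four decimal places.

α ≈ 0.3953

Indifference: 192^α · 24^(1−α) = 394^α · 15^(1−α).
Rearrange to (192/394)^α = (15/24)^(1−α) and take logs: α·-0.7188555 = (1−α)·-0.4700036.
With A = -0.7188555 and B = -0.4700036: α·A = (1−α)·B, so α = B/(A+B) = -0.4700036/-1.1888591 ≈ 0.3953.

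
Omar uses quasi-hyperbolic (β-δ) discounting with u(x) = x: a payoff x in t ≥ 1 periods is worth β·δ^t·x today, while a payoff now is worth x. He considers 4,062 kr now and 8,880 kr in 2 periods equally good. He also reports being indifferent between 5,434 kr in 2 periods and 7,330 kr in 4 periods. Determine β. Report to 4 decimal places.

The second indifference involves only future payoffs, so β cancels: β·δ^2·5434 = β·δ^4·7330, giving δ^2 = 5434/7330 = 0.74134, so δ = 0.86101.
Substituting δ into 4062 = β·δ^2·8880: β = 4062/(6583.072) ≈ 0.6170.

β ≈ 0.6170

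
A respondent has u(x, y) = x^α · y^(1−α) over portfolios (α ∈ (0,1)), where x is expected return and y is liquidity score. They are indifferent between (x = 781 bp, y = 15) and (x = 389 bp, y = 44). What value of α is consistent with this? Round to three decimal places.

α ≈ 0.607

Indifference: 781^α · 15^(1−α) = 389^α · 44^(1−α).
(781/389)^α = (44/15)^(1−α); take logs: α·ln(781/389) = (1−α)·ln(44/15), i.e. α·0.696996 = (1−α)·1.076139.
Thus α·(1.773135) = 1.076139, so α = 1.076139/1.773135 ≈ 0.607.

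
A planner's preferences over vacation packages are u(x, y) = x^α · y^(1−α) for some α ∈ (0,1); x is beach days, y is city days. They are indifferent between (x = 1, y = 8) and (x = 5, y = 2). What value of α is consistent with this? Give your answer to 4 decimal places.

Indifference: 1^α · 8^(1−α) = 5^α · 2^(1−α).
(1/5)^α = (2/8)^(1−α); take logs: α·ln(1/5) = (1−α)·ln(2/8), i.e. α·-1.6094379 = (1−α)·-1.3862944.
So α/(1−α) = (-1.3862944)/(-1.6094379) = 0.8613531, and α = 0.8613531/1.8613531 ≈ 0.4628.

α ≈ 0.4628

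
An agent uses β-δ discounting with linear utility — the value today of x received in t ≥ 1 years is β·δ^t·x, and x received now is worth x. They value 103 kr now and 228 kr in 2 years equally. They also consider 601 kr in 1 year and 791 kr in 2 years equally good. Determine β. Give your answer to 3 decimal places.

β ≈ 0.783

From the later pair, β·δ^1·601 = β·δ^2·791; dividing through, δ = 601/791 = 0.75980.
Substituting δ into 103 = β·δ^2·228: β = 103/(131.623) ≈ 0.783.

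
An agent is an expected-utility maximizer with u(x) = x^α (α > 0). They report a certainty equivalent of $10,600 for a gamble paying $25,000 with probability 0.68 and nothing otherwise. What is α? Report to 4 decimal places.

EU(lottery) = 0.68·25000^α + 0.32·0 = 0.68·25000^α.
Setting u(10600) equal to that: 10600^α = 0.68·25000^α ⇒ (10600/25000)^α = 0.68.
Take logs: α = ln 0.68 / ln(10600/25000) ≈ 0.449479.

α ≈ 0.4495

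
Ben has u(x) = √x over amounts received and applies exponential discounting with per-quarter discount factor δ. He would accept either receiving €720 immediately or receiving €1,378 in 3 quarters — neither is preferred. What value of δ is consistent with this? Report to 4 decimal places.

Equating discounted utilities: u(720) = δ^3·u(1378) ⇒ δ^3 = u(720)/u(1378).
With u(x) = √x: δ^3 = √720/√1378 = √(720/1378) = 0.72284.
Taking the cube root: δ = 0.72284^(1/3) ≈ 0.8975.

δ ≈ 0.8975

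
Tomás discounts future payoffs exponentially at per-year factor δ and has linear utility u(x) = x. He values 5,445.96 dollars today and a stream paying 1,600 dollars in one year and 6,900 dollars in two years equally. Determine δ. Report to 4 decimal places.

δ ≈ 0.7800

Present value of the stream is 1600·δ + 6900·δ². Indifference gives 1600δ + 6900δ² = 5445.96.
Rearranged: 6900δ² + 1600δ − 5445.96 = 0.
By the quadratic formula (taking the positive root), δ = (−1600 + √152868496.00) / 13800 ≈ 0.7800.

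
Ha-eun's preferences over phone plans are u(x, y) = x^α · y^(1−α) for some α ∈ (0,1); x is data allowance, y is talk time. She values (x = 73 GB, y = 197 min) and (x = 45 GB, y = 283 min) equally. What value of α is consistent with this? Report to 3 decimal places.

α ≈ 0.428

Set the two utilities equal: 73^α·197^(1−α) = 45^α·283^(1−α).
Rearrange to (73/45)^α = (283/197)^(1−α) and take logs: α·0.483797 = (1−α)·0.362243.
So α/(1−α) = (0.362243)/(0.483797) = 0.748750, and α = 0.748750/1.748750 ≈ 0.428.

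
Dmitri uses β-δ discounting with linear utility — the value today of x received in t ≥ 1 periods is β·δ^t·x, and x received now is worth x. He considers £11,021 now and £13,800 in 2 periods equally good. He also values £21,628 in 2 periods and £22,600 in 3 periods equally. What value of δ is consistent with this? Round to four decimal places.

δ ≈ 0.9570

Both payoffs in the second observation are in the future, so β drops out: δ^2·21628 = δ^3·22600 ⇒ δ = 21628/22600 = 0.95699.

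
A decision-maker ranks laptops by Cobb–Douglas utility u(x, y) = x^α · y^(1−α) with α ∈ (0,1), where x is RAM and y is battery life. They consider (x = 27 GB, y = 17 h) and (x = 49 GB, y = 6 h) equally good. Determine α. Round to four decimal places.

The Cobb–Douglas utilities coincide, so 27^α·17^(1−α) = 49^α·6^(1−α).
(27/49)^α = (6/17)^(1−α); take logs: α·ln(27/49) = (1−α)·ln(6/17), i.e. α·-0.5959834 = (1−α)·-1.0414539.
With A = -0.5959834 and B = -1.0414539: α·A = (1−α)·B, so α = B/(A+B) = -1.0414539/-1.6374373 ≈ 0.6360.

α ≈ 0.6360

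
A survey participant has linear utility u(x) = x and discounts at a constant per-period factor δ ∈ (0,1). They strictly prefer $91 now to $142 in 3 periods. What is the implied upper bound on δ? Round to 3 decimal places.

The preference means 91 > δ^3·142.
Dividing by 142: δ^3 < 0.64085. Both sides are positive, so the cube root keeps the direction.
δ < (91/142)^(1/3) ≈ 0.862.

δ < 0.862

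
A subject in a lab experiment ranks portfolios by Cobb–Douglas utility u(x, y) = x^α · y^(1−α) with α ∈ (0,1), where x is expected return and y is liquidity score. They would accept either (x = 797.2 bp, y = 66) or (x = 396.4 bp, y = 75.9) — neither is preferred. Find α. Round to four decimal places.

α ≈ 0.1667

Indifference: 797.2^α · 66^(1−α) = 396.4^α · 75.9^(1−α).
Rearrange to (797.2/396.4)^α = (75.9/66)^(1−α) and take logs: α·0.6986818 = (1−α)·0.1397619.
So α/(1−α) = (0.1397619)/(0.6986818) = 0.2000366, and α = 0.2000366/1.2000366 ≈ 0.1667.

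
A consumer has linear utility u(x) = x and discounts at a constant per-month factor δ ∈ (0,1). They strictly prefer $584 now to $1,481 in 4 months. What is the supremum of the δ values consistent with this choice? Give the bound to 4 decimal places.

Comparing present values: 584 > δ^4·1481.
So δ^4 < 584/1481 = 0.39433; taking the 4th root of both positive sides preserves the inequality.
δ < 0.39433^(1/4) = 0.7924.

δ < 0.7924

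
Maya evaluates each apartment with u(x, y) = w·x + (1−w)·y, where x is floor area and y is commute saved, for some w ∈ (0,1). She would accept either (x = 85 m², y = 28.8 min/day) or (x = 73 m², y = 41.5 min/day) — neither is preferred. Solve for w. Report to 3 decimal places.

Indifference: w·85 + (1−w)·28.8 = w·73 + (1−w)·41.5.
Collecting terms: w·12 = (1−w)·12.7.
The marginal rate of substitution is 12.7/12, so w = 12.7/(12+12.7) = 0.514.

w = 0.514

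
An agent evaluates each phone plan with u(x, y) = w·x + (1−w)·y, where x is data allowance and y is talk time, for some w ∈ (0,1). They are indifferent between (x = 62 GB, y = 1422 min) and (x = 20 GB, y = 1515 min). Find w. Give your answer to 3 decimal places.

u(62,1422) = u(20,1515) means w·62 + (1−w)·1422 = w·20 + (1−w)·1515.
Collecting terms: w·42 = (1−w)·93.
So w/(1−w) = 93/42 = 2.2143, giving w = 93/(42+93) = 0.689.

w = 0.689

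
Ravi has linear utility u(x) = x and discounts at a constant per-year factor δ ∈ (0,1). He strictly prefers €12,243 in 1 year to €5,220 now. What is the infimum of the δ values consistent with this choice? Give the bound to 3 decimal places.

Under u(x) = x this choice says 5220 < δ·12243.
Dividing through by 12243 gives δ > 0.42637.

δ > 0.426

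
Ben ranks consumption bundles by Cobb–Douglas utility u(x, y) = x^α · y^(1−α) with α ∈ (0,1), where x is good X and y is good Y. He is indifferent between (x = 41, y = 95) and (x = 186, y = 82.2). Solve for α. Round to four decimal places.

Set the two utilities equal: 41^α·95^(1−α) = 186^α·82.2^(1−α).
Taking logs: α·ln 41 + (1−α)·ln 95 = α·ln 186 + (1−α)·ln 82.2, i.e. α·-1.5121746 = (1−α)·-0.1447216.
With A = -1.5121746 and B = -0.1447216: α·A = (1−α)·B, so α = B/(A+B) = -0.1447216/-1.6568962 ≈ 0.0873.

α ≈ 0.0873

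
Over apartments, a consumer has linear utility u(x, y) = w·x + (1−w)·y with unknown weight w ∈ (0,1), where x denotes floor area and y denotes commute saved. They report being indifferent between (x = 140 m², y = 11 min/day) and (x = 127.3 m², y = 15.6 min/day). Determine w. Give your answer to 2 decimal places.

w = 0.27

Equating utilities: w·140 + (1−w)·11 = w·127.3 + (1−w)·15.6.
Rearranging, 12.7·w − 4.6·(1−w) = 0.
The marginal rate of substitution is 4.6/12.7, so w = 4.6/(12.7+4.6) = 0.27.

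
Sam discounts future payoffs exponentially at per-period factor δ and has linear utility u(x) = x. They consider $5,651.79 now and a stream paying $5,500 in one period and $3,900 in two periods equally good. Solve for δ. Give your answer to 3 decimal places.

Present value of the stream is 5500·δ + 3900·δ². Indifference gives 5500δ + 3900δ² = 5651.79.
So 3900δ² + 5500δ − 5651.79 = 0.
The positive root is δ = [−5500 + √(5500² + 4·3900·5651.79)] / (2·3900) = (−5500 + 10882.000)/7800 ≈ 0.690.

δ ≈ 0.690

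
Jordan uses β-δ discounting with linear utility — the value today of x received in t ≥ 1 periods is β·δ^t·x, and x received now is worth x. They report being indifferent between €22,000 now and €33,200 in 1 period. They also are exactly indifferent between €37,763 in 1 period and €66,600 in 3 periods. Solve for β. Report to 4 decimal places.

β ≈ 0.8800

The second indifference involves only future payoffs, so β cancels: β·δ^1·37763 = β·δ^3·66600, giving δ^2 = 37763/66600 = 0.56701, so δ = 0.75300.
Substituting δ into 22000 = β·δ·33200: β = 22000/(24999.666) ≈ 0.8800.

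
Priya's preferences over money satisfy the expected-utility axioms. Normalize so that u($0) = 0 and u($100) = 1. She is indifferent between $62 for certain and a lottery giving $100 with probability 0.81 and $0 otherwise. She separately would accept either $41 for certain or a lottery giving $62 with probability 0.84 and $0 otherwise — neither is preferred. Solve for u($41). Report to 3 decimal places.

First, u($62) = 0.81·u($100) + 0.19·u($0) = 0.81.
Then u($41) = 0.84·u($62) + 0.16·u($0) = 0.84·0.81 + 0.16·0.00 = 0.6804.

0.680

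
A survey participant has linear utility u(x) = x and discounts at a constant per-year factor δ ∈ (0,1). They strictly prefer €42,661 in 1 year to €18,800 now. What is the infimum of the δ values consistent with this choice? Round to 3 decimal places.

δ > 0.441

Comparing present values: 18800 < δ·42661.
Dividing through by 42661 gives δ > 0.44068.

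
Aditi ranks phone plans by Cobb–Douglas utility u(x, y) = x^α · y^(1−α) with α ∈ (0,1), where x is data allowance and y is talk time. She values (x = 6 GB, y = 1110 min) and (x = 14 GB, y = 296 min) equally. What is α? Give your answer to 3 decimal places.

The Cobb–Douglas utilities coincide, so 6^α·1110^(1−α) = 14^α·296^(1−α).
(6/14)^α = (296/1110)^(1−α); take logs: α·ln(6/14) = (1−α)·ln(296/1110), i.e. α·-0.847298 = (1−α)·-1.321756.
With A = -0.847298 and B = -1.321756: α·A = (1−α)·B, so α = B/(A+B) = -1.321756/-2.169054 ≈ 0.609.

α ≈ 0.609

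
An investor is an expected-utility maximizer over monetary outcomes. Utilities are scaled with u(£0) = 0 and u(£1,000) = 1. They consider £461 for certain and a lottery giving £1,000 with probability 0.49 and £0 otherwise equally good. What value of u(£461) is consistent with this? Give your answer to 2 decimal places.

u(£461) equals the lottery's expected utility: 0.49·1 + 0.51·0 = 0.49.

0.49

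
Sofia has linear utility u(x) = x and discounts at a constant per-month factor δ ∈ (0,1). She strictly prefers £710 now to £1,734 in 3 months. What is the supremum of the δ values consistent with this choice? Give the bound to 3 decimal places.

δ < 0.743

The preference means 710 > δ^3·1734.
Hence δ^3 < 710/1734 = 0.40946, and x ↦ x^(1/3) is increasing on (0,∞).
δ < (710/1734)^(1/3) ≈ 0.743.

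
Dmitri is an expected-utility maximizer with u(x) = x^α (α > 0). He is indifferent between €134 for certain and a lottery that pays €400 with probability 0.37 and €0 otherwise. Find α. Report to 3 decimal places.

α ≈ 0.909

Since u(0) = 0, the lottery's EU is 0.37·400^α.
Indifference: 134^α = 0.37·400^α, so (134/400)^α = 0.37.
Taking logs: α·ln(134/400) = ln(0.37), so α = -0.994252 / -1.093625 ≈ 0.909.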